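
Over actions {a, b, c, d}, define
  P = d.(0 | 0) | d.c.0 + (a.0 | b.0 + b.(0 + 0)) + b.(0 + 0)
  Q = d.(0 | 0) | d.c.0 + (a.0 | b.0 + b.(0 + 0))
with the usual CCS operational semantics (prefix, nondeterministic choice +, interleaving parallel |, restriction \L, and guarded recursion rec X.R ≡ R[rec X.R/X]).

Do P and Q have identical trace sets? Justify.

YES

Reachable graph of P (10 states):
  m0 = d.(0 | 0) | d.c.0 + (a.0 | b.0 + b.(0 + 0)) + b.(0 + 0) :: -a-> m1, -b-> m2, -b-> m3, -d-> m4, -d-> m5
  m1 = 0 | b.0 :: -b-> m6
  m2 = 0 + 0 :: (no moves)
  m3 = a.0 | 0 :: -a-> m6
  m4 = 0 | 0 | d.c.0 :: -d-> m7
  m5 = d.(0 | 0) | c.0 :: -c-> m8, -d-> m7
  m6 = 0 | 0 :: (no moves)
  m7 = 0 | 0 | c.0 :: -c-> m9
  m8 = d.(0 | 0) | 0 :: -d-> m9
  m9 = 0 | 0 | 0 :: (no moves)
Reachable graph of Q (10 states):
  n0 = d.(0 | 0) | d.c.0 + (a.0 | b.0 + b.(0 + 0)) :: -a-> n1, -b-> n2, -b-> n3, -d-> n4, -d-> n5
  n1 = 0 | b.0 :: -b-> n6
  n2 = 0 + 0 :: (no moves)
  n3 = a.0 | 0 :: -a-> n6
  n4 = 0 | 0 | d.c.0 :: -d-> n7
  n5 = d.(0 | 0) | c.0 :: -c-> n8, -d-> n7
  n6 = 0 | 0 :: (no moves)
  n7 = 0 | 0 | c.0 :: -c-> n9
  n8 = d.(0 | 0) | 0 :: -d-> n9
  n9 = 0 | 0 | 0 :: (no moves)
Bisimilarity quotient blocks:
  B0 = {m0, n0}
  B1 = {m3, n3}
  B2 = {m2, m6, m9, n2, n6, n9}
  B3 = {m5, n5}
  B4 = {m7, n7}
  B5 = {m8, n8}
  B6 = {m4, n4}
  B7 = {m1, n1}
m0 ∈ B0, n0 ∈ B0 → same block
Bisimilar ⇒ trace-equivalent.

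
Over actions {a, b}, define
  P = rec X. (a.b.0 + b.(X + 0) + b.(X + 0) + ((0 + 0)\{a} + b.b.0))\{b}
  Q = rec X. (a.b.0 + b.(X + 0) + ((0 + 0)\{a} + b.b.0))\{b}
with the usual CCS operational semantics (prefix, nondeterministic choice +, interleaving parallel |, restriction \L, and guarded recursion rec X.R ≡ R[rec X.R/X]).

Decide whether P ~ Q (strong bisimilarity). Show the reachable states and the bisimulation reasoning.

Reachable graph of P (2 states):
  s0 = rec X. (a.b.0 + b.(X + 0) + b.(X + 0) + ((0 + 0)\{a} + b.b.0))\{b} has moves —a→ s1
  s1 = (b.0)\{b} has moves stopped
Reachable graph of Q (2 states):
  t0 = rec X. (a.b.0 + b.(X + 0) + ((0 + 0)\{a} + b.b.0))\{b} has moves —a→ t1
  t1 = (b.0)\{b} has moves stopped
Bisimilarity quotient blocks:
  B0 = {s0, t0}
  B1 = {s1, t1}
s0 ∈ B0, t0 ∈ B0 → same block

bisimilar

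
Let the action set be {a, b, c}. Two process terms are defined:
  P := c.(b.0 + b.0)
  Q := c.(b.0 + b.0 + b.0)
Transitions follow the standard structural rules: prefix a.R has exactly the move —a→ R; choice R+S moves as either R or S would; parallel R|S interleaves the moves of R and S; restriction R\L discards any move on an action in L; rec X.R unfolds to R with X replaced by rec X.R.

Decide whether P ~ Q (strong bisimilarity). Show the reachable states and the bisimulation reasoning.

P ~ Q

P's transition system — 3 states:
  p0 = c.(b.0 + b.0) | ··c··> p1
  p1 = b.0 + b.0 | ··b··> p2
  p2 = 0 | ·
Q's transition system — 3 states:
  q0 = c.(b.0 + b.0 + b.0) | ··c··> q1
  q1 = b.0 + b.0 + b.0 | ··b··> q2
  q2 = 0 | ·
Coarsest stable partition (strong bisimilarity classes):
  B0 = {p0, q0}
  B1 = {p1, q1}
  B2 = {p2, q2}
p0 ∈ B0, q0 ∈ B0 → same block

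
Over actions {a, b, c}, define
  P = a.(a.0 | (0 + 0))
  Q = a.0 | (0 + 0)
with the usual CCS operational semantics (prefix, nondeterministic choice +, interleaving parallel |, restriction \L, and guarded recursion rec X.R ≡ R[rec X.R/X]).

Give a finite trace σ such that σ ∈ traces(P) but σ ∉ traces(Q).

aa

Reachable graph of P (3 states):
  u0 = a.(a.0 | (0 + 0)) | --a--▸ u1
  u1 = a.0 | (0 + 0) | --a--▸ u2
  u2 = 0 | (0 + 0) | stopped
Reachable graph of Q (2 states):
  v0 = a.0 | (0 + 0) | --a--▸ v1
  v1 = 0 | (0 + 0) | stopped
Run σ = ⟨aa⟩ on P: start {u0}
  [1] a ⇒ {u1}
  [2] a ⇒ {u2}
  ✓ P
Run σ = ⟨aa⟩ on Q: start {v0}
  [1] a ⇒ {v1}
  [2] a ⇒ ∅  — Q cannot continue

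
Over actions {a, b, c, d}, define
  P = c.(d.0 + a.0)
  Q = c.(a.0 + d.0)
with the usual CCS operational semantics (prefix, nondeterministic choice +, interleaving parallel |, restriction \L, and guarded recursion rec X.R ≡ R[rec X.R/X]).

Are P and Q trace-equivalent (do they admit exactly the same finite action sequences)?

LTS(P): 3 reachable states
  p0 = c.(d.0 + a.0) → =c=> p1
  p1 = d.0 + a.0 → =a=> p2, =d=> p2
  p2 = 0 → deadlocked
LTS(Q): 3 reachable states
  q0 = c.(a.0 + d.0) → =c=> q1
  q1 = a.0 + d.0 → =a=> q2, =d=> q2
  q2 = 0 → deadlocked
Bisimilarity quotient blocks:
  B0 = {p0, q0}
  B1 = {p1, q1}
  B2 = {p2, q2}
p0 ∈ B0, q0 ∈ B0 → same block
Bisimilar ⇒ trace-equivalent.

YES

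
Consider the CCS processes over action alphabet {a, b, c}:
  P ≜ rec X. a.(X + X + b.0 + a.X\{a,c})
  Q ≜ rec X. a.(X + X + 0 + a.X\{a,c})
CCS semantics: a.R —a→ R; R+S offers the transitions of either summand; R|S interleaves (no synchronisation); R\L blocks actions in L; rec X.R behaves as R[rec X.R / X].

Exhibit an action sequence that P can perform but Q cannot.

P's transition system — 4 states:
  m0 = rec X. a.(X + X + b.0 + a.X\{a,c}) → =a=> m1
  m1 = (rec X. a.(X + X + b.0 + a.X\{a,c})) + (rec X. a.(X + X + b.0 + a.X\{a,c})) + b.0 + a.(rec X. a.(X + X + b.0 + a.X\{a,c}))\{a,c} → =a=> m1, =a=> m2, =b=> m3
  m2 = (rec X. a.(X + X + b.0 + a.X\{a,c}))\{a,c} → deadlocked
  m3 = 0 → deadlocked
Q's transition system — 3 states:
  n0 = rec X. a.(X + X + 0 + a.X\{a,c}) → =a=> n1
  n1 = (rec X. a.(X + X + 0 + a.X\{a,c})) + (rec X. a.(X + X + 0 + a.X\{a,c})) + 0 + a.(rec X. a.(X + X + 0 + a.X\{a,c}))\{a,c} → =a=> n1, =a=> n2
  n2 = (rec X. a.(X + X + 0 + a.X\{a,c}))\{a,c} → deadlocked
Trace ⟨ab⟩ through P, begin at {m0}:
  after a @ step 1: {m1}
  after b @ step 2: {m3}
  — P admits the full trace.
Trace ⟨ab⟩ through Q, begin at {n0}:
  after a @ step 1: {n1}
  after b @ step 2: ∅  — Q cannot continue

ab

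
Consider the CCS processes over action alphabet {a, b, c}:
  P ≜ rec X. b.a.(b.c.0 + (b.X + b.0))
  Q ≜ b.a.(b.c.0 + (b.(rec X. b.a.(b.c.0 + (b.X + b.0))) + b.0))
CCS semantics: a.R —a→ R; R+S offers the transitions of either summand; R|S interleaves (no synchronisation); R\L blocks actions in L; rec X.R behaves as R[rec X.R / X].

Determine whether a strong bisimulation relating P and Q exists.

Reachable graph of P (5 states):
  s0 = rec X. b.a.(b.c.0 + (b.X + b.0)) → ··b··> s1
  s1 = a.(b.c.0 + (b.(rec X. b.a.(b.c.0 + (b.X + b.0))) + b.0)) → ··a··> s2
  s2 = b.c.0 + (b.(rec X. b.a.(b.c.0 + (b.X + b.0))) + b.0) → ··b··> s0, ··b··> s3, ··b··> s4
  s3 = 0 → (no moves)
  s4 = c.0 → ··c··> s3
Reachable graph of Q (6 states):
  t0 = b.a.(b.c.0 + (b.(rec X. b.a.(b.c.0 + (b.X + b.0))) + b.0)) → ··b··> t1
  t1 = a.(b.c.0 + (b.(rec X. b.a.(b.c.0 + (b.X + b.0))) + b.0)) → ··a··> t2
  t2 = b.c.0 + (b.(rec X. b.a.(b.c.0 + (b.X + b.0))) + b.0) → ··b··> t3, ··b··> t4, ··b··> t5
  t3 = 0 → (no moves)
  t4 = c.0 → ··c··> t3
  t5 = rec X. b.a.(b.c.0 + (b.X + b.0)) → ··b··> t1
Partition-refinement fixed point:
  B0 = {s0, t0, t5}
  B1 = {s1, t1}
  B2 = {s2, t2}
  B3 = {s4, t4}
  B4 = {s3, t3}
s0 ∈ B0, t0 ∈ B0 → same block

bisimilar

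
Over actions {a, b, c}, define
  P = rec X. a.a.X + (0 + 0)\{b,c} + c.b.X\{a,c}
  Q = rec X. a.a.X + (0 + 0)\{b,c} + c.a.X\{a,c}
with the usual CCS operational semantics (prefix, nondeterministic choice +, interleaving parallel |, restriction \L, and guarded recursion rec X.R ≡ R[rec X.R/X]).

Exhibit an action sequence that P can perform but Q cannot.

cb

P's transition system — 4 states:
  m0 = rec X. a.a.X + (0 + 0)\{b,c} + c.b.X\{a,c} | --a--▸ m1, --c--▸ m2
  m1 = a.(rec X. a.a.X + (0 + 0)\{b,c} + c.b.X\{a,c}) | --a--▸ m0
  m2 = b.(rec X. a.a.X + (0 + 0)\{b,c} + c.b.X\{a,c})\{a,c} | --b--▸ m3
  m3 = (rec X. a.a.X + (0 + 0)\{b,c} + c.b.X\{a,c})\{a,c} | (no moves)
Q's transition system — 4 states:
  n0 = rec X. a.a.X + (0 + 0)\{b,c} + c.a.X\{a,c} | --a--▸ n1, --c--▸ n2
  n1 = a.(rec X. a.a.X + (0 + 0)\{b,c} + c.a.X\{a,c}) | --a--▸ n0
  n2 = a.(rec X. a.a.X + (0 + 0)\{b,c} + c.a.X\{a,c})\{a,c} | --a--▸ n3
  n3 = (rec X. a.a.X + (0 + 0)\{b,c} + c.a.X\{a,c})\{a,c} | (no moves)
Run σ = ⟨cb⟩ on P: start {m0}
  after c @ step 1: {m2}
  after b @ step 2: {m3}
  P completes σ.
Run σ = ⟨cb⟩ on Q: start {n0}
  after c @ step 1: {n2}
  after b @ step 2: ∅ (Q stuck)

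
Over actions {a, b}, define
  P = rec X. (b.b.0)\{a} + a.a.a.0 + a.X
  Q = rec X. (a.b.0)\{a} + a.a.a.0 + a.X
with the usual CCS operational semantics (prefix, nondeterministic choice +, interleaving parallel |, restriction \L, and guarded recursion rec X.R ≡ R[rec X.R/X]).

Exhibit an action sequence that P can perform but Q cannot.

b

P's transition system — 6 states:
  m0 = rec X. (b.b.0)\{a} + a.a.a.0 + a.X | --a--▸ m0, --a--▸ m1, --b--▸ m2
  m1 = a.a.0 | --a--▸ m3
  m2 = (b.0)\{a} | --b--▸ m4
  m3 = a.0 | --a--▸ m5
  m4 = 0\{a} | deadlocked
  m5 = 0 | deadlocked
Q's transition system — 4 states:
  n0 = rec X. (a.b.0)\{a} + a.a.a.0 + a.X | --a--▸ n0, --a--▸ n1
  n1 = a.a.0 | --a--▸ n2
  n2 = a.0 | --a--▸ n3
  n3 = 0 | deadlocked
Executing b from P (initial set {m0}):
  [1] b ⇒ {m2}
  P completes σ.
Executing b from Q (initial set {n0}):
  [1] b ⇒ ∅ (Q stuck)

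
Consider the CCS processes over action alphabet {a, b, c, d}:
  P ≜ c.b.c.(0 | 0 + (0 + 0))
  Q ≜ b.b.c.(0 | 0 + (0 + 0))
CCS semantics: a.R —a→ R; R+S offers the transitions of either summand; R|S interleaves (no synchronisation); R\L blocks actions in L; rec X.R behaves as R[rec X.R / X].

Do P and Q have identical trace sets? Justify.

P's transition system — 4 states:
  p0 = c.b.c.(0 | 0 + (0 + 0)) → -c-> p1
  p1 = b.c.(0 | 0 + (0 + 0)) → -b-> p2
  p2 = c.(0 | 0 + (0 + 0)) → -c-> p3
  p3 = 0 | 0 + (0 + 0) → stopped
Q's transition system — 4 states:
  q0 = b.b.c.(0 | 0 + (0 + 0)) → -b-> q1
  q1 = b.c.(0 | 0 + (0 + 0)) → -b-> q2
  q2 = c.(0 | 0 + (0 + 0)) → -c-> q3
  q3 = 0 | 0 + (0 + 0) → stopped
Executing c from P (initial set {p0}):
  after c @ step 1: {p1}
  — P admits the full trace.
Executing c from Q (initial set {q0}):
  after c @ step 1: ∅  — Q cannot continue

NO — witness ⟨c⟩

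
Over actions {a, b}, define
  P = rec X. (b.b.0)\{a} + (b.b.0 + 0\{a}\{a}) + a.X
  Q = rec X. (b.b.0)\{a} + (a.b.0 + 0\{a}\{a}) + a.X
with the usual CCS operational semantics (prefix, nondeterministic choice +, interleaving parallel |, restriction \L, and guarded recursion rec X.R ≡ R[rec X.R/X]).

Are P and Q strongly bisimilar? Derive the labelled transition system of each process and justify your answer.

Reachable graph of P (5 states):
  m0 = rec X. (b.b.0)\{a} + (b.b.0 + 0\{a}\{a}) + a.X → -a-> m0, -b-> m1, -b-> m2
  m1 = (b.0)\{a} → -b-> m3
  m2 = b.0 → -b-> m4
  m3 = 0\{a} → ·
  m4 = 0 → ·
Reachable graph of Q (5 states):
  n0 = rec X. (b.b.0)\{a} + (a.b.0 + 0\{a}\{a}) + a.X → -a-> n0, -a-> n1, -b-> n2
  n1 = b.0 → -b-> n3
  n2 = (b.0)\{a} → -b-> n4
  n3 = 0 → ·
  n4 = 0\{a} → ·
Coarsest stable partition (strong bisimilarity classes):
  B0 = {m0}
  B1 = {m1, m2, n1, n2}
  B2 = {m3, m4, n3, n4}
  B3 = {n0}
m0 ∈ B0, n0 ∈ B3 → different blocks

not bisimilar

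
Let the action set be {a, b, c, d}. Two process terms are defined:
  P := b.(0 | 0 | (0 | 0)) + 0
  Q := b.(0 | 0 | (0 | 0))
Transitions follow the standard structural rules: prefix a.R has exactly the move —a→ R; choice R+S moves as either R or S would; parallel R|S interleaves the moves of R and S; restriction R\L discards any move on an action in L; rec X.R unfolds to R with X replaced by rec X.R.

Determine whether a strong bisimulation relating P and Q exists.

YES

P's transition system — 2 states:
  p0 = b.(0 | 0 | (0 | 0)) + 0 ⊢ =b=> p1
  p1 = 0 | 0 | (0 | 0) ⊢ ·
Q's transition system — 2 states:
  q0 = b.(0 | 0 | (0 | 0)) ⊢ =b=> q1
  q1 = 0 | 0 | (0 | 0) ⊢ ·
Coarsest stable partition (strong bisimilarity classes):
  B0 = {p0, q0}
  B1 = {p1, q1}
p0 ∈ B0, q0 ∈ B0 → same block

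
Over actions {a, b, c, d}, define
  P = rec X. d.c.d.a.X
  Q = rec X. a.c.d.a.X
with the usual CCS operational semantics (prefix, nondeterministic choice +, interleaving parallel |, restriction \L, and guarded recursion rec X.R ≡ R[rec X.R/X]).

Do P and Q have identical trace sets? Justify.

P's transition system — 4 states:
  m0 = rec X. d.c.d.a.X :: ··d··> m1
  m1 = c.d.a.(rec X. d.c.d.a.X) :: ··c··> m2
  m2 = d.a.(rec X. d.c.d.a.X) :: ··d··> m3
  m3 = a.(rec X. d.c.d.a.X) :: ··a··> m0
Q's transition system — 4 states:
  n0 = rec X. a.c.d.a.X :: ··a··> n1
  n1 = c.d.a.(rec X. a.c.d.a.X) :: ··c··> n2
  n2 = d.a.(rec X. a.c.d.a.X) :: ··d··> n3
  n3 = a.(rec X. a.c.d.a.X) :: ··a··> n0
Executing d from P (initial set {m0}):
  after d @ step 1: {m1}
  P completes σ.
Executing d from Q (initial set {n0}):
  after d @ step 1: ∅  — Q cannot continue

traces(P) ≠ traces(Q) — witness ⟨d⟩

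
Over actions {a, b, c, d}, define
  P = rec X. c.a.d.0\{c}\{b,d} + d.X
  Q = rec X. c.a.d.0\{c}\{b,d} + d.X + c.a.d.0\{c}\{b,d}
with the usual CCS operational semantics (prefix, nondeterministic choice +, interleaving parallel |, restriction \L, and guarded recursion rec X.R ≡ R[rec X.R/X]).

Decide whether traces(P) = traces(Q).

YES

LTS(P): 4 reachable states
  s0 = rec X. c.a.d.0\{c}\{b,d} + d.X → -c-> s1, -d-> s0
  s1 = a.d.0\{c}\{b,d} → -a-> s2
  s2 = d.0\{c}\{b,d} → -d-> s3
  s3 = 0\{c}\{b,d} → deadlocked
LTS(Q): 4 reachable states
  t0 = rec X. c.a.d.0\{c}\{b,d} + d.X + c.a.d.0\{c}\{b,d} → -c-> t1, -d-> t0
  t1 = a.d.0\{c}\{b,d} → -a-> t2
  t2 = d.0\{c}\{b,d} → -d-> t3
  t3 = 0\{c}\{b,d} → deadlocked
Partition-refinement fixed point:
  B0 = {s0, t0}
  B1 = {s1, t1}
  B2 = {s2, t2}
  B3 = {s3, t3}
s0 ∈ B0, t0 ∈ B0 → same block
Bisimilar ⇒ trace-equivalent.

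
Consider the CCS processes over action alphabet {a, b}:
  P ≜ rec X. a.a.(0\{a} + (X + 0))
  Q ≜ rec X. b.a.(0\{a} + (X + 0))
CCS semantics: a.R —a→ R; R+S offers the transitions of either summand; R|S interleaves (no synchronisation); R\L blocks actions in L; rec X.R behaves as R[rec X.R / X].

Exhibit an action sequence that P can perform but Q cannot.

a

P's transition system — 3 states:
  u0 = rec X. a.a.(0\{a} + (X + 0)) | —a→ u1
  u1 = a.(0\{a} + ((rec X. a.a.(0\{a} + (X + 0))) + 0)) | —a→ u2
  u2 = 0\{a} + ((rec X. a.a.(0\{a} + (X + 0))) + 0) | —a→ u1
Q's transition system — 3 states:
  v0 = rec X. b.a.(0\{a} + (X + 0)) | —b→ v1
  v1 = a.(0\{a} + ((rec X. b.a.(0\{a} + (X + 0))) + 0)) | —a→ v2
  v2 = 0\{a} + ((rec X. b.a.(0\{a} + (X + 0))) + 0) | —b→ v1
Trace ⟨a⟩ through P, begin at {u0}:
  step 1 (a): {u1}
  — P admits the full trace.
Trace ⟨a⟩ through Q, begin at {v0}:
  step 1 (a): ∅ (Q stuck)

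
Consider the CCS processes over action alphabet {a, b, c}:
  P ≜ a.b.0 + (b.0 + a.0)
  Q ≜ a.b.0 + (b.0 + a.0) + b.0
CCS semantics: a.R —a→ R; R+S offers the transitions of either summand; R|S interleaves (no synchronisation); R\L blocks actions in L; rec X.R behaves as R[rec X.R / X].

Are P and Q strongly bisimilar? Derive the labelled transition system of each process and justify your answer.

P's transition system — 3 states:
  m0 = a.b.0 + (b.0 + a.0) has moves —a→ m1, —a→ m2, —b→ m1
  m1 = 0 has moves ∅
  m2 = b.0 has moves —b→ m1
Q's transition system — 3 states:
  n0 = a.b.0 + (b.0 + a.0) + b.0 has moves —a→ n1, —a→ n2, —b→ n1
  n1 = 0 has moves ∅
  n2 = b.0 has moves —b→ n1
Bisimilarity quotient blocks:
  B0 = {m0, n0}
  B1 = {m2, n2}
  B2 = {m1, n1}
m0 ∈ B0, n0 ∈ B0 → same block

bisimilar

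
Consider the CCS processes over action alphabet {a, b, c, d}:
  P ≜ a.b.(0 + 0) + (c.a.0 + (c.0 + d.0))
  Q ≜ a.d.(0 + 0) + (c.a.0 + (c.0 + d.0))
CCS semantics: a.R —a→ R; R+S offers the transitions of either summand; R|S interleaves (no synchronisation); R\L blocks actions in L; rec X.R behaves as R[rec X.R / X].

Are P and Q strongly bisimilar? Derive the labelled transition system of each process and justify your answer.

Reachable graph of P (5 states):
  p0 = a.b.(0 + 0) + (c.a.0 + (c.0 + d.0)) ⊢ --a--▸ p1, --c--▸ p2, --c--▸ p3, --d--▸ p2
  p1 = b.(0 + 0) ⊢ --b--▸ p4
  p2 = 0 ⊢ ∅
  p3 = a.0 ⊢ --a--▸ p2
  p4 = 0 + 0 ⊢ ∅
Reachable graph of Q (5 states):
  q0 = a.d.(0 + 0) + (c.a.0 + (c.0 + d.0)) ⊢ --a--▸ q1, --c--▸ q2, --c--▸ q3, --d--▸ q2
  q1 = d.(0 + 0) ⊢ --d--▸ q4
  q2 = 0 ⊢ ∅
  q3 = a.0 ⊢ --a--▸ q2
  q4 = 0 + 0 ⊢ ∅
Coarsest stable partition (strong bisimilarity classes):
  B0 = {p0}
  B1 = {p2, p4, q2, q4}
  B2 = {p1}
  B3 = {p3, q3}
  B4 = {q0}
  B5 = {q1}
p0 ∈ B0, q0 ∈ B4 → different blocks

not bisimilar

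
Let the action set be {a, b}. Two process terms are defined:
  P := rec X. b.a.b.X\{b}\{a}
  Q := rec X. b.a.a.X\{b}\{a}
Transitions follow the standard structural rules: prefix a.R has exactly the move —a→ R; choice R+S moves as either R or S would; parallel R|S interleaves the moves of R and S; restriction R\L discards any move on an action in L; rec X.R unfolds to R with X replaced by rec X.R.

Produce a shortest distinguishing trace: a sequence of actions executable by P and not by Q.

bab

LTS(P): 4 reachable states
  s0 = rec X. b.a.b.X\{b}\{a} ⊢ =b=> s1
  s1 = a.b.(rec X. b.a.b.X\{b}\{a})\{b}\{a} ⊢ =a=> s2
  s2 = b.(rec X. b.a.b.X\{b}\{a})\{b}\{a} ⊢ =b=> s3
  s3 = (rec X. b.a.b.X\{b}\{a})\{b}\{a} ⊢ stopped
LTS(Q): 4 reachable states
  t0 = rec X. b.a.a.X\{b}\{a} ⊢ =b=> t1
  t1 = a.a.(rec X. b.a.a.X\{b}\{a})\{b}\{a} ⊢ =a=> t2
  t2 = a.(rec X. b.a.a.X\{b}\{a})\{b}\{a} ⊢ =a=> t3
  t3 = (rec X. b.a.a.X\{b}\{a})\{b}\{a} ⊢ stopped
Executing bab from P (initial set {s0}):
  [1] b ⇒ {s1}
  [2] a ⇒ {s2}
  [3] b ⇒ {s3}
  P completes σ.
Executing bab from Q (initial set {t0}):
  [1] b ⇒ {t1}
  [2] a ⇒ {t2}
  [3] b ⇒ ∅  — Q cannot continue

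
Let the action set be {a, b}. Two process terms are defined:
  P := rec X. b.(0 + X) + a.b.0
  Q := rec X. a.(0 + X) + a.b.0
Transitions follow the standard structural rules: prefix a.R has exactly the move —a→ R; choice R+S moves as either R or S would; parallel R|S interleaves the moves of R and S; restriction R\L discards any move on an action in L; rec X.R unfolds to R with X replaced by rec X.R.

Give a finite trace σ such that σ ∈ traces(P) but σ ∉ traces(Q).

b

Reachable graph of P (4 states):
  m0 = rec X. b.(0 + X) + a.b.0 → —a→ m1, —b→ m2
  m1 = b.0 → —b→ m3
  m2 = 0 + (rec X. b.(0 + X) + a.b.0) → —a→ m1, —b→ m2
  m3 = 0 → ·
Reachable graph of Q (4 states):
  n0 = rec X. a.(0 + X) + a.b.0 → —a→ n1, —a→ n2
  n1 = 0 + (rec X. a.(0 + X) + a.b.0) → —a→ n1, —a→ n2
  n2 = b.0 → —b→ n3
  n3 = 0 → ·
Run σ = ⟨b⟩ on P: start {m0}
  step 1 (b): {m2}
  ✓ P
Run σ = ⟨b⟩ on Q: start {n0}
  step 1 (b): no successor for Q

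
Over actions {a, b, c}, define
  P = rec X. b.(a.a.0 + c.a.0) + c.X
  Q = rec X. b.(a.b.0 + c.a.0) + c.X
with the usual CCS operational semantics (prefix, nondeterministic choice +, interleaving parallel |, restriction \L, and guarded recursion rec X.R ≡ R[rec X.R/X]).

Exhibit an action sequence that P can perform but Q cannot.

baa

P's transition system — 4 states:
  m0 = rec X. b.(a.a.0 + c.a.0) + c.X :: ··b··> m1, ··c··> m0
  m1 = a.a.0 + c.a.0 :: ··a··> m2, ··c··> m2
  m2 = a.0 :: ··a··> m3
  m3 = 0 :: deadlocked
Q's transition system — 5 states:
  n0 = rec X. b.(a.b.0 + c.a.0) + c.X :: ··b··> n1, ··c··> n0
  n1 = a.b.0 + c.a.0 :: ··a··> n2, ··c··> n3
  n2 = b.0 :: ··b··> n4
  n3 = a.0 :: ··a··> n4
  n4 = 0 :: deadlocked
Executing baa from P (initial set {m0}):
  after b @ step 1: {m1}
  after a @ step 2: {m2}
  after a @ step 3: {m3}
  P completes σ.
Executing baa from Q (initial set {n0}):
  after b @ step 1: {n1}
  after a @ step 2: {n2}
  after a @ step 3: ∅  — Q cannot continue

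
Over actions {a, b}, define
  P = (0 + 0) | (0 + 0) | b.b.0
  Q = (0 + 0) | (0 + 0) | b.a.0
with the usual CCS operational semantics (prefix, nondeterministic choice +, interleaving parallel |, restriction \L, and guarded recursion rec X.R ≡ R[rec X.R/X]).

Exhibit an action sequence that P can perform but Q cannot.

bb

Reachable graph of P (3 states):
  m0 = (0 + 0) | (0 + 0) | b.b.0 ⊢ =b=> m1
  m1 = (0 + 0) | (0 + 0) | b.0 ⊢ =b=> m2
  m2 = (0 + 0) | (0 + 0) | 0 ⊢ ·
Reachable graph of Q (3 states):
  n0 = (0 + 0) | (0 + 0) | b.a.0 ⊢ =b=> n1
  n1 = (0 + 0) | (0 + 0) | a.0 ⊢ =a=> n2
  n2 = (0 + 0) | (0 + 0) | 0 ⊢ ·
Trace ⟨bb⟩ through P, begin at {m0}:
  step 1 (b): {m1}
  step 2 (b): {m2}
  ✓ P
Trace ⟨bb⟩ through Q, begin at {n0}:
  step 1 (b): {n1}
  step 2 (b): ∅ (Q stuck)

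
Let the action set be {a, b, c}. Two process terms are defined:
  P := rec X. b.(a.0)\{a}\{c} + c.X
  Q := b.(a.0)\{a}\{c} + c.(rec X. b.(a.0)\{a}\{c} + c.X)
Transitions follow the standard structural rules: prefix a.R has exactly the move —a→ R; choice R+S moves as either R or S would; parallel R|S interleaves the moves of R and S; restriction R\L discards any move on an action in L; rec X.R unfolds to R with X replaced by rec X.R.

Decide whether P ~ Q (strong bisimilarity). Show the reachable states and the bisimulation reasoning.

LTS(P): 2 reachable states
  s0 = rec X. b.(a.0)\{a}\{c} + c.X :: =b=> s1, =c=> s0
  s1 = (a.0)\{a}\{c} :: stopped
LTS(Q): 3 reachable states
  t0 = b.(a.0)\{a}\{c} + c.(rec X. b.(a.0)\{a}\{c} + c.X) :: =b=> t1, =c=> t2
  t1 = (a.0)\{a}\{c} :: stopped
  t2 = rec X. b.(a.0)\{a}\{c} + c.X :: =b=> t1, =c=> t2
Bisimilarity quotient blocks:
  B0 = {s0, t0, t2}
  B1 = {s1, t1}
s0 ∈ B0, t0 ∈ B0 → same block

P ~ Q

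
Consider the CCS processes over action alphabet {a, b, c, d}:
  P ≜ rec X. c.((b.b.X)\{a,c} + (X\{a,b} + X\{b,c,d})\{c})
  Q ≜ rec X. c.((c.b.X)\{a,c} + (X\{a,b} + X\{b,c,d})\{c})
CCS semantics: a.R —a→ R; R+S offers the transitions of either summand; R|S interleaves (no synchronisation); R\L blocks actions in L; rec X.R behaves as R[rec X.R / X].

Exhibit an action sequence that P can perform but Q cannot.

Reachable graph of P (4 states):
  s0 = rec X. c.((b.b.X)\{a,c} + (X\{a,b} + X\{b,c,d})\{c}) has moves —c→ s1
  s1 = (b.b.(rec X. c.((b.b.X)\{a,c} + (X\{a,b} + X\{b,c,d})\{c})))\{a,c} + ((rec X. c.((b.b.X)\{a,c} + (X\{a,b} + X\{b,c,d})\{c}))\{a,b} + (rec X. c.((b.b.X)\{a,c} + (X\{a,b} + X\{b,c,d})\{c}))\{b,c,d})\{c} has moves —b→ s2
  s2 = (b.(rec X. c.((b.b.X)\{a,c} + (X\{a,b} + X\{b,c,d})\{c})))\{a,c} has moves —b→ s3
  s3 = (rec X. c.((b.b.X)\{a,c} + (X\{a,b} + X\{b,c,d})\{c}))\{a,c} has moves ·
Reachable graph of Q (2 states):
  t0 = rec X. c.((c.b.X)\{a,c} + (X\{a,b} + X\{b,c,d})\{c}) has moves —c→ t1
  t1 = (c.b.(rec X. c.((c.b.X)\{a,c} + (X\{a,b} + X\{b,c,d})\{c})))\{a,c} + ((rec X. c.((c.b.X)\{a,c} + (X\{a,b} + X\{b,c,d})\{c}))\{a,b} + (rec X. c.((c.b.X)\{a,c} + (X\{a,b} + X\{b,c,d})\{c}))\{b,c,d})\{c} has moves ·
Run σ = ⟨cb⟩ on P: start {s0}
  step 1 (c): {s1}
  step 2 (b): {s2}
  — P admits the full trace.
Run σ = ⟨cb⟩ on Q: start {t0}
  step 1 (c): {t1}
  step 2 (b): no successor for Q

cb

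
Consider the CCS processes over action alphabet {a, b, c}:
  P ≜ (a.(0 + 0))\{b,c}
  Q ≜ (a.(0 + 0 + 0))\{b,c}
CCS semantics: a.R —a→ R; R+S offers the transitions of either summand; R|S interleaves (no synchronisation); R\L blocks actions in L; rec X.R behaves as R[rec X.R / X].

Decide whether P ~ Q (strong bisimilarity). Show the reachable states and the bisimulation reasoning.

YES

P's transition system — 2 states:
  s0 = (a.(0 + 0))\{b,c} → --a--▸ s1
  s1 = (0 + 0)\{b,c} → (no moves)
Q's transition system — 2 states:
  t0 = (a.(0 + 0 + 0))\{b,c} → --a--▸ t1
  t1 = (0 + 0 + 0)\{b,c} → (no moves)
Partition-refinement fixed point:
  B0 = {s0, t0}
  B1 = {s1, t1}
s0 ∈ B0, t0 ∈ B0 → same block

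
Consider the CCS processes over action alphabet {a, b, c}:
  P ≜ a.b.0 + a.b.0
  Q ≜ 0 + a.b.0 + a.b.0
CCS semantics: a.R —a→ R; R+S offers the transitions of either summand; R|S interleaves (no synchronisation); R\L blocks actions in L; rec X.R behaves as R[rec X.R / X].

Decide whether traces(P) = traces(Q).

Reachable graph of P (3 states):
  u0 = a.b.0 + a.b.0 → ··a··> u1
  u1 = b.0 → ··b··> u2
  u2 = 0 → stopped
Reachable graph of Q (3 states):
  v0 = 0 + a.b.0 + a.b.0 → ··a··> v1
  v1 = b.0 → ··b··> v2
  v2 = 0 → stopped
Bisimilarity quotient blocks:
  B0 = {u0, v0}
  B1 = {u1, v1}
  B2 = {u2, v2}
u0 ∈ B0, v0 ∈ B0 → same block
Bisimilar ⇒ trace-equivalent.

trace-equivalent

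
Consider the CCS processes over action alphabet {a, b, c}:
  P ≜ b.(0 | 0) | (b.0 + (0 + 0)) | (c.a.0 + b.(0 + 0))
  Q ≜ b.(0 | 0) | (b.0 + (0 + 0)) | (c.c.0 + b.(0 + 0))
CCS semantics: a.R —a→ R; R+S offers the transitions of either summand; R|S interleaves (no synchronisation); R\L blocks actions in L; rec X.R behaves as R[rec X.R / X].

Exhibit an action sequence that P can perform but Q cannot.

Reachable graph of P (16 states):
  u0 = b.(0 | 0) | (b.0 + (0 + 0)) | (c.a.0 + b.(0 + 0)) ⊢ —b→ u1, —b→ u2, —b→ u3, —c→ u4
  u1 = 0 | 0 | (b.0 + (0 + 0)) | (c.a.0 + b.(0 + 0)) ⊢ —b→ u5, —b→ u6, —c→ u7
  u2 = b.(0 | 0) | (b.0 + (0 + 0)) | (0 + 0) ⊢ —b→ u5, —b→ u8
  u3 = b.(0 | 0) | 0 | (c.a.0 + b.(0 + 0)) ⊢ —b→ u6, —b→ u8, —c→ u9
  u4 = b.(0 | 0) | (b.0 + (0 + 0)) | a.0 ⊢ —a→ u10, —b→ u7, —b→ u9
  u5 = 0 | 0 | (b.0 + (0 + 0)) | (0 + 0) ⊢ —b→ u11
  u6 = 0 | 0 | 0 | (c.a.0 + b.(0 + 0)) ⊢ —b→ u11, —c→ u12
  u7 = 0 | 0 | (b.0 + (0 + 0)) | a.0 ⊢ —a→ u13, —b→ u12
  u8 = b.(0 | 0) | 0 | (0 + 0) ⊢ —b→ u11
  u9 = b.(0 | 0) | 0 | a.0 ⊢ —a→ u14, —b→ u12
  u10 = b.(0 | 0) | (b.0 + (0 + 0)) | 0 ⊢ —b→ u13, —b→ u14
  u11 = 0 | 0 | 0 | (0 + 0) ⊢ (no moves)
  u12 = 0 | 0 | 0 | a.0 ⊢ —a→ u15
  u13 = 0 | 0 | (b.0 + (0 + 0)) | 0 ⊢ —b→ u15
  u14 = b.(0 | 0) | 0 | 0 ⊢ —b→ u15
  u15 = 0 | 0 | 0 | 0 ⊢ (no moves)
Reachable graph of Q (16 states):
  v0 = b.(0 | 0) | (b.0 + (0 + 0)) | (c.c.0 + b.(0 + 0)) ⊢ —b→ v1, —b→ v2, —b→ v3, —c→ v4
  v1 = 0 | 0 | (b.0 + (0 + 0)) | (c.c.0 + b.(0 + 0)) ⊢ —b→ v5, —b→ v6, —c→ v7
  v2 = b.(0 | 0) | (b.0 + (0 + 0)) | (0 + 0) ⊢ —b→ v5, —b→ v8
  v3 = b.(0 | 0) | 0 | (c.c.0 + b.(0 + 0)) ⊢ —b→ v6, —b→ v8, —c→ v9
  v4 = b.(0 | 0) | (b.0 + (0 + 0)) | c.0 ⊢ —b→ v7, —b→ v9, —c→ v10
  v5 = 0 | 0 | (b.0 + (0 + 0)) | (0 + 0) ⊢ —b→ v11
  v6 = 0 | 0 | 0 | (c.c.0 + b.(0 + 0)) ⊢ —b→ v11, —c→ v12
  v7 = 0 | 0 | (b.0 + (0 + 0)) | c.0 ⊢ —b→ v12, —c→ v13
  v8 = b.(0 | 0) | 0 | (0 + 0) ⊢ —b→ v11
  v9 = b.(0 | 0) | 0 | c.0 ⊢ —b→ v12, —c→ v14
  v10 = b.(0 | 0) | (b.0 + (0 + 0)) | 0 ⊢ —b→ v13, —b→ v14
  v11 = 0 | 0 | 0 | (0 + 0) ⊢ (no moves)
  v12 = 0 | 0 | 0 | c.0 ⊢ —c→ v15
  v13 = 0 | 0 | (b.0 + (0 + 0)) | 0 ⊢ —b→ v15
  v14 = b.(0 | 0) | 0 | 0 ⊢ —b→ v15
  v15 = 0 | 0 | 0 | 0 ⊢ (no moves)
Trace ⟨ca⟩ through P, begin at {u0}:
  [1] c ⇒ {u4}
  [2] a ⇒ {u10}
  — P admits the full trace.
Trace ⟨ca⟩ through Q, begin at {v0}:
  [1] c ⇒ {v4}
  [2] a ⇒ ∅ (Q stuck)

ca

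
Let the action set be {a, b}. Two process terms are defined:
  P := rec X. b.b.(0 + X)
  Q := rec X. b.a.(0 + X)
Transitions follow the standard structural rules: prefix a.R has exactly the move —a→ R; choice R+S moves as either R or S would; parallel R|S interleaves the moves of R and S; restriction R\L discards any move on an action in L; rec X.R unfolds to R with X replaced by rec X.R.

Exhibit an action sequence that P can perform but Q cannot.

bb

LTS(P): 3 reachable states
  s0 = rec X. b.b.(0 + X) has moves ··b··> s1
  s1 = b.(0 + (rec X. b.b.(0 + X))) has moves ··b··> s2
  s2 = 0 + (rec X. b.b.(0 + X)) has moves ··b··> s1
LTS(Q): 3 reachable states
  t0 = rec X. b.a.(0 + X) has moves ··b··> t1
  t1 = a.(0 + (rec X. b.a.(0 + X))) has moves ··a··> t2
  t2 = 0 + (rec X. b.a.(0 + X)) has moves ··b··> t1
Run σ = ⟨bb⟩ on P: start {s0}
  [1] b ⇒ {s1}
  [2] b ⇒ {s2}
  ✓ P
Run σ = ⟨bb⟩ on Q: start {t0}
  [1] b ⇒ {t1}
  [2] b ⇒ ∅ (Q stuck)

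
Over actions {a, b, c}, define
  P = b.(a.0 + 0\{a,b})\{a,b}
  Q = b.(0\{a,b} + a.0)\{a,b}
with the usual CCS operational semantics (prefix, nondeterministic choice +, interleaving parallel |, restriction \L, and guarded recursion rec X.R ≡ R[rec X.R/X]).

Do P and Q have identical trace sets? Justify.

P's transition system — 2 states:
  p0 = b.(a.0 + 0\{a,b})\{a,b} → —b→ p1
  p1 = (a.0 + 0\{a,b})\{a,b} → ∅
Q's transition system — 2 states:
  q0 = b.(0\{a,b} + a.0)\{a,b} → —b→ q1
  q1 = (0\{a,b} + a.0)\{a,b} → ∅
Partition-refinement fixed point:
  B0 = {p0, q0}
  B1 = {p1, q1}
p0 ∈ B0, q0 ∈ B0 → same block
Bisimilar ⇒ trace-equivalent.

traces(P) = traces(Q)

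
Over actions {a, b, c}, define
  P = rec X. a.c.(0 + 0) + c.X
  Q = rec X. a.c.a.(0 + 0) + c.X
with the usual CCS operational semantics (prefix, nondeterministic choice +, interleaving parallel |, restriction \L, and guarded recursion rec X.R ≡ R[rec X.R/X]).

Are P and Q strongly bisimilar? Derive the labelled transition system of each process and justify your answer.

P ≁ Q

LTS(P): 3 reachable states
  p0 = rec X. a.c.(0 + 0) + c.X ⊢ =a=> p1, =c=> p0
  p1 = c.(0 + 0) ⊢ =c=> p2
  p2 = 0 + 0 ⊢ stopped
LTS(Q): 4 reachable states
  q0 = rec X. a.c.a.(0 + 0) + c.X ⊢ =a=> q1, =c=> q0
  q1 = c.a.(0 + 0) ⊢ =c=> q2
  q2 = a.(0 + 0) ⊢ =a=> q3
  q3 = 0 + 0 ⊢ stopped
Coarsest stable partition (strong bisimilarity classes):
  B0 = {p0}
  B1 = {p1}
  B2 = {p2, q3}
  B3 = {q0}
  B4 = {q1}
  B5 = {q2}
p0 ∈ B0, q0 ∈ B3 → different blocks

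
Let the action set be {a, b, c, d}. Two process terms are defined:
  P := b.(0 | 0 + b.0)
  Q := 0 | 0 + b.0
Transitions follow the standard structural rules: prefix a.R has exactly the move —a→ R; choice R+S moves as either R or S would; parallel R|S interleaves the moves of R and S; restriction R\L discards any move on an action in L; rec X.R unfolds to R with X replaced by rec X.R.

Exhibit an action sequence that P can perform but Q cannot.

LTS(P): 3 reachable states
  m0 = b.(0 | 0 + b.0) ⊢ ··b··> m1
  m1 = 0 | 0 + b.0 ⊢ ··b··> m2
  m2 = 0 ⊢ ∅
LTS(Q): 2 reachable states
  n0 = 0 | 0 + b.0 ⊢ ··b··> n1
  n1 = 0 ⊢ ∅
Run σ = ⟨bb⟩ on P: start {m0}
  after b @ step 1: {m1}
  after b @ step 2: {m2}
  — P admits the full trace.
Run σ = ⟨bb⟩ on Q: start {n0}
  after b @ step 1: {n1}
  after b @ step 2: ∅  — Q cannot continue

bb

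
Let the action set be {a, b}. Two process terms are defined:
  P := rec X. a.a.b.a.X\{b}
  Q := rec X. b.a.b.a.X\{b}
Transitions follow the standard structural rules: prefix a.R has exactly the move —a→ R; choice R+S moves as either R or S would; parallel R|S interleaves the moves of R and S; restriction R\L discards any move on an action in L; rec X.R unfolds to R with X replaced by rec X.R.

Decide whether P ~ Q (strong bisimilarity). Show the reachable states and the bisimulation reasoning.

Reachable graph of P (7 states):
  u0 = rec X. a.a.b.a.X\{b} ⊢ ··a··> u1
  u1 = a.b.a.(rec X. a.a.b.a.X\{b})\{b} ⊢ ··a··> u2
  u2 = b.a.(rec X. a.a.b.a.X\{b})\{b} ⊢ ··b··> u3
  u3 = a.(rec X. a.a.b.a.X\{b})\{b} ⊢ ··a··> u4
  u4 = (rec X. a.a.b.a.X\{b})\{b} ⊢ ··a··> u5
  u5 = (a.b.a.(rec X. a.a.b.a.X\{b})\{b})\{b} ⊢ ··a··> u6
  u6 = (b.a.(rec X. a.a.b.a.X\{b})\{b})\{b} ⊢ (no moves)
Reachable graph of Q (5 states):
  v0 = rec X. b.a.b.a.X\{b} ⊢ ··b··> v1
  v1 = a.b.a.(rec X. b.a.b.a.X\{b})\{b} ⊢ ··a··> v2
  v2 = b.a.(rec X. b.a.b.a.X\{b})\{b} ⊢ ··b··> v3
  v3 = a.(rec X. b.a.b.a.X\{b})\{b} ⊢ ··a··> v4
  v4 = (rec X. b.a.b.a.X\{b})\{b} ⊢ (no moves)
Bisimilarity quotient blocks:
  B0 = {u0}
  B1 = {u1}
  B2 = {u2}
  B3 = {u3}
  B4 = {u4}
  B5 = {u5, v3}
  B6 = {u6, v4}
  B7 = {v0}
  B8 = {v1}
  B9 = {v2}
u0 ∈ B0, v0 ∈ B7 → different blocks

P ≁ Q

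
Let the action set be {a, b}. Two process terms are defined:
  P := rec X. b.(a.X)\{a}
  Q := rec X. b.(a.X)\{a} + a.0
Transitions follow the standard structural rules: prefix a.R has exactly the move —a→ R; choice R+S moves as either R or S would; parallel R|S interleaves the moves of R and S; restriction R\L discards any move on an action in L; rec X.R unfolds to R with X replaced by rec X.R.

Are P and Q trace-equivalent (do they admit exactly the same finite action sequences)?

P's transition system — 2 states:
  u0 = rec X. b.(a.X)\{a} → =b=> u1
  u1 = (a.(rec X. b.(a.X)\{a}))\{a} → ∅
Q's transition system — 3 states:
  v0 = rec X. b.(a.X)\{a} + a.0 → =a=> v1, =b=> v2
  v1 = 0 → ∅
  v2 = (a.(rec X. b.(a.X)\{a} + a.0))\{a} → ∅
Executing a from Q (initial set {v0}):
  [1] a ⇒ {v1}
  Q completes σ.
Executing a from P (initial set {u0}):
  [1] a ⇒ ∅  — P cannot continue

NO — witness ⟨a⟩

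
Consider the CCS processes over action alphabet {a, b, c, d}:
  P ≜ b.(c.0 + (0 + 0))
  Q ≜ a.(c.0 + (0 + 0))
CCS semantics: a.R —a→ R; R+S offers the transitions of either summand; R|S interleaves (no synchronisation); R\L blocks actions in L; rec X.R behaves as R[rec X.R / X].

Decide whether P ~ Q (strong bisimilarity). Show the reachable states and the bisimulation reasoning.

NO

P's transition system — 3 states:
  p0 = b.(c.0 + (0 + 0)) has moves --b--▸ p1
  p1 = c.0 + (0 + 0) has moves --c--▸ p2
  p2 = 0 has moves (no moves)
Q's transition system — 3 states:
  q0 = a.(c.0 + (0 + 0)) has moves --a--▸ q1
  q1 = c.0 + (0 + 0) has moves --c--▸ q2
  q2 = 0 has moves (no moves)
Coarsest stable partition (strong bisimilarity classes):
  B0 = {p0}
  B1 = {p1, q1}
  B2 = {p2, q2}
  B3 = {q0}
p0 ∈ B0, q0 ∈ B3 → different blocks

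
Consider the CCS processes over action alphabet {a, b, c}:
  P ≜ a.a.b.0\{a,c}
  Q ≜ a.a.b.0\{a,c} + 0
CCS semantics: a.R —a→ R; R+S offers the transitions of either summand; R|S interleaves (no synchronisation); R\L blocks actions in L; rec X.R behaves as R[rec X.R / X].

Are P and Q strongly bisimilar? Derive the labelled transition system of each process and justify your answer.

LTS(P): 4 reachable states
  p0 = a.a.b.0\{a,c} → ··a··> p1
  p1 = a.b.0\{a,c} → ··a··> p2
  p2 = b.0\{a,c} → ··b··> p3
  p3 = 0\{a,c} → ∅
LTS(Q): 4 reachable states
  q0 = a.a.b.0\{a,c} + 0 → ··a··> q1
  q1 = a.b.0\{a,c} → ··a··> q2
  q2 = b.0\{a,c} → ··b··> q3
  q3 = 0\{a,c} → ∅
Partition-refinement fixed point:
  B0 = {p0, q0}
  B1 = {p1, q1}
  B2 = {p2, q2}
  B3 = {p3, q3}
p0 ∈ B0, q0 ∈ B0 → same block

YES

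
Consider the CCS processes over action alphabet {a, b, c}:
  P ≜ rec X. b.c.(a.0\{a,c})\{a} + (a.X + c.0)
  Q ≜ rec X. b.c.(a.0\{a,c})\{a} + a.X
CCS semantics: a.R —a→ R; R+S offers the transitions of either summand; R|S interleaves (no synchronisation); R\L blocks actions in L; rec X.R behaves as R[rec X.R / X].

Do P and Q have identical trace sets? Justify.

LTS(P): 4 reachable states
  m0 = rec X. b.c.(a.0\{a,c})\{a} + (a.X + c.0) :: =a=> m0, =b=> m1, =c=> m2
  m1 = c.(a.0\{a,c})\{a} :: =c=> m3
  m2 = 0 :: ·
  m3 = (a.0\{a,c})\{a} :: ·
LTS(Q): 3 reachable states
  n0 = rec X. b.c.(a.0\{a,c})\{a} + a.X :: =a=> n0, =b=> n1
  n1 = c.(a.0\{a,c})\{a} :: =c=> n2
  n2 = (a.0\{a,c})\{a} :: ·
Executing c from P (initial set {m0}):
  [1] c ⇒ {m2}
  ✓ P
Executing c from Q (initial set {n0}):
  [1] c ⇒ ∅ (Q stuck)

NO — witness ⟨c⟩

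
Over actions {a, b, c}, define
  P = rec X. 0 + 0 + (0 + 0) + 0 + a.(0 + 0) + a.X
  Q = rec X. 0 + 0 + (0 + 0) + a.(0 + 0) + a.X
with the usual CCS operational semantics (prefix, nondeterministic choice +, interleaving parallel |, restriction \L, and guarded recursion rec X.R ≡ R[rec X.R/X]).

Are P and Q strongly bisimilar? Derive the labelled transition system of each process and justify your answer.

LTS(P): 2 reachable states
  m0 = rec X. 0 + 0 + (0 + 0) + 0 + a.(0 + 0) + a.X :: --a--▸ m0, --a--▸ m1
  m1 = 0 + 0 :: ·
LTS(Q): 2 reachable states
  n0 = rec X. 0 + 0 + (0 + 0) + a.(0 + 0) + a.X :: --a--▸ n0, --a--▸ n1
  n1 = 0 + 0 :: ·
Bisimilarity quotient blocks:
  B0 = {m0, n0}
  B1 = {m1, n1}
m0 ∈ B0, n0 ∈ B0 → same block

bisimilar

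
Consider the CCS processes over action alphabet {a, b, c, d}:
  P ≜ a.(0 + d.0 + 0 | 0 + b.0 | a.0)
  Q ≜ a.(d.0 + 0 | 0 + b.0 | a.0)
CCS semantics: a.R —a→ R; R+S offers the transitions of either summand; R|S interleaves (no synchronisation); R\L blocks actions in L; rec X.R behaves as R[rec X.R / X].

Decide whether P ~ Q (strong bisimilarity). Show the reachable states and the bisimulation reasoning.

P's transition system — 6 states:
  p0 = a.(0 + d.0 + 0 | 0 + b.0 | a.0) → -a-> p1
  p1 = 0 + d.0 + 0 | 0 + b.0 | a.0 → -a-> p2, -b-> p3, -d-> p4
  p2 = b.0 | 0 → -b-> p5
  p3 = 0 | a.0 → -a-> p5
  p4 = 0 → deadlocked
  p5 = 0 | 0 → deadlocked
Q's transition system — 6 states:
  q0 = a.(d.0 + 0 | 0 + b.0 | a.0) → -a-> q1
  q1 = d.0 + 0 | 0 + b.0 | a.0 → -a-> q2, -b-> q3, -d-> q4
  q2 = b.0 | 0 → -b-> q5
  q3 = 0 | a.0 → -a-> q5
  q4 = 0 → deadlocked
  q5 = 0 | 0 → deadlocked
Coarsest stable partition (strong bisimilarity classes):
  B0 = {p0, q0}
  B1 = {p1, q1}
  B2 = {p3, q3}
  B3 = {p4, p5, q4, q5}
  B4 = {p2, q2}
p0 ∈ B0, q0 ∈ B0 → same block

YES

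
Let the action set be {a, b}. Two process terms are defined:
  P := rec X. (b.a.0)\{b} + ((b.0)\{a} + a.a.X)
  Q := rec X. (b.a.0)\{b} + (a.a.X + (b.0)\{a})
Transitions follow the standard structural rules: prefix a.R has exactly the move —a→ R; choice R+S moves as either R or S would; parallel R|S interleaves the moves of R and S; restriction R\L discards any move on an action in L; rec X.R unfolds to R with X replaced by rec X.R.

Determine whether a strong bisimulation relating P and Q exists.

YES

P's transition system — 3 states:
  p0 = rec X. (b.a.0)\{b} + ((b.0)\{a} + a.a.X) → -a-> p1, -b-> p2
  p1 = a.(rec X. (b.a.0)\{b} + ((b.0)\{a} + a.a.X)) → -a-> p0
  p2 = 0\{a} → ∅
Q's transition system — 3 states:
  q0 = rec X. (b.a.0)\{b} + (a.a.X + (b.0)\{a}) → -a-> q1, -b-> q2
  q1 = a.(rec X. (b.a.0)\{b} + (a.a.X + (b.0)\{a})) → -a-> q0
  q2 = 0\{a} → ∅
Coarsest stable partition (strong bisimilarity classes):
  B0 = {p0, q0}
  B1 = {p2, q2}
  B2 = {p1, q1}
p0 ∈ B0, q0 ∈ B0 → same block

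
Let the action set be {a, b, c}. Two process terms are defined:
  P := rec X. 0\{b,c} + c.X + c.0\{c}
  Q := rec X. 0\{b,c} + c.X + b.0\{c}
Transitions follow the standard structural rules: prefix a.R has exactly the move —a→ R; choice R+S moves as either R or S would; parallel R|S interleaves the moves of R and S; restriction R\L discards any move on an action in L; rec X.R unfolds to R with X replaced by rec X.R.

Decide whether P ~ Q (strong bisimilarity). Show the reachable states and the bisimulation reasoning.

P's transition system — 2 states:
  u0 = rec X. 0\{b,c} + c.X + c.0\{c} has moves —c→ u0, —c→ u1
  u1 = 0\{c} has moves (no moves)
Q's transition system — 2 states:
  v0 = rec X. 0\{b,c} + c.X + b.0\{c} has moves —b→ v1, —c→ v0
  v1 = 0\{c} has moves (no moves)
Coarsest stable partition (strong bisimilarity classes):
  B0 = {u0}
  B1 = {u1, v1}
  B2 = {v0}
u0 ∈ B0, v0 ∈ B2 → different blocks

P ≁ Q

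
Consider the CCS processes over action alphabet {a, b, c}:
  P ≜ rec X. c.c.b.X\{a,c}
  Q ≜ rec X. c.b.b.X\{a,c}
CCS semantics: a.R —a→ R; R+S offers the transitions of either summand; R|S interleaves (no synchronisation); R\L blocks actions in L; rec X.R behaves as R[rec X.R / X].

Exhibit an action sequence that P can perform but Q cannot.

cc

LTS(P): 4 reachable states
  m0 = rec X. c.c.b.X\{a,c} :: —c→ m1
  m1 = c.b.(rec X. c.c.b.X\{a,c})\{a,c} :: —c→ m2
  m2 = b.(rec X. c.c.b.X\{a,c})\{a,c} :: —b→ m3
  m3 = (rec X. c.c.b.X\{a,c})\{a,c} :: (no moves)
LTS(Q): 4 reachable states
  n0 = rec X. c.b.b.X\{a,c} :: —c→ n1
  n1 = b.b.(rec X. c.b.b.X\{a,c})\{a,c} :: —b→ n2
  n2 = b.(rec X. c.b.b.X\{a,c})\{a,c} :: —b→ n3
  n3 = (rec X. c.b.b.X\{a,c})\{a,c} :: (no moves)
Run σ = ⟨cc⟩ on P: start {m0}
  after c @ step 1: {m1}
  after c @ step 2: {m2}
  ✓ P
Run σ = ⟨cc⟩ on Q: start {n0}
  after c @ step 1: {n1}
  after c @ step 2: ∅ (Q stuck)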